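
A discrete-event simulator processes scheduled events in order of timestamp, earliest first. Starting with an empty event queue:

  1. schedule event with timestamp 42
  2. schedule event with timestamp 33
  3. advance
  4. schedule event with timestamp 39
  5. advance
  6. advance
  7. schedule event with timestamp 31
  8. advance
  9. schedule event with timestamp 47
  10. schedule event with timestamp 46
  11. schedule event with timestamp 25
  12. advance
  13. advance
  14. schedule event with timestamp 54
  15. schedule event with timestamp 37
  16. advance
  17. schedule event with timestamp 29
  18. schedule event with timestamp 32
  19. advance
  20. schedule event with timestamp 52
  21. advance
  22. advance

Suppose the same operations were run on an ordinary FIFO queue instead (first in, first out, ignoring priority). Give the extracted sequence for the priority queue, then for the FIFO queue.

insert 42 → {42}
insert 33 → {33, 42}
advance → 33; now {42}
insert 39 → {39, 42}
advance → 39; now {42}
advance → 42; now {}
insert 31 → {31}
advance → 31; now {}
insert 47 → {47}
insert 46 → {46, 47}
insert 25 → {25, 46, 47}
advance → 25; now {46, 47}
advance → 46; now {47}
insert 54 → {47, 54}
insert 37 → {37, 47, 54}
advance → 37; now {47, 54}
insert 29 → {29, 47, 54}
insert 32 → {29, 32, 47, 54}
advance → 29; now {32, 47, 54}
insert 52 → {32, 47, 52, 54}
advance → 32; now {47, 52, 54}
advance → 47; now {52, 54}

priority queue: 33, 39, 42, 31, 25, 46, 37, 29, 32, 47; FIFO queue: 42, 33, 39, 31, 47, 46, 25, 54, 37, 29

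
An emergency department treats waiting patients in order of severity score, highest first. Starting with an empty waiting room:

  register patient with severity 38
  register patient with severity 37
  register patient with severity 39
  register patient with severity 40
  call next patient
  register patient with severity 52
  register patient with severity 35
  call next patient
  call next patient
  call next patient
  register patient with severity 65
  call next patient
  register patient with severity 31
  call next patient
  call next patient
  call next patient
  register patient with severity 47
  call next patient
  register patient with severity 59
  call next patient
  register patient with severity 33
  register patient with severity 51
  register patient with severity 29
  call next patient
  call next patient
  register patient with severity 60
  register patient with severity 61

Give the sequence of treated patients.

insert 38 → {38}
insert 37 → {38, 37}
insert 39 → {39, 38, 37}
insert 40 → {40, 39, 38, 37}
call next patient → 40; now {39, 38, 37}
insert 52 → {52, 39, 38, 37}
insert 35 → {52, 39, 38, 37, 35}
call next patient → 52; now {39, 38, 37, 35}
call next patient → 39; now {38, 37, 35}
call next patient → 38; now {37, 35}
insert 65 → {65, 37, 35}
call next patient → 65; now {37, 35}
insert 31 → {37, 35, 31}
call next patient → 37; now {35, 31}
call next patient → 35; now {31}
call next patient → 31; now {}
insert 47 → {47}
call next patient → 47; now {}
insert 59 → {59}
call next patient → 59; now {}
insert 33 → {33}
insert 51 → {51, 33}
insert 29 → {51, 33, 29}
call next patient → 51; now {33, 29}
call next patient → 33; now {29}
insert 60 → {60, 29}
insert 61 → {61, 60, 29}

40 → 52 → 39 → 38 → 65 → 37 → 35 → 31 → 47 → 59 → 51 → 33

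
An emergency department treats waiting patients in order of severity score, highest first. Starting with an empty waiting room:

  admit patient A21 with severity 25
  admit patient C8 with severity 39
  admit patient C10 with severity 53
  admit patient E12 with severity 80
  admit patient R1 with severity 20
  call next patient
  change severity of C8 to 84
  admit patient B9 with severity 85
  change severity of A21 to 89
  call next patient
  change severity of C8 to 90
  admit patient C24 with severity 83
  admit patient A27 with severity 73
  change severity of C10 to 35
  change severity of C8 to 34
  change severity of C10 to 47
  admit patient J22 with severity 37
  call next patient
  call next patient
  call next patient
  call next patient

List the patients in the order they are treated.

[E12, A21, B9, C24, A27, C10]

add A21 (severity 25) → {A21:25}
add C8 (severity 39) → {C8:39, A21:25}
add C10 (severity 53) → {C10:53, C8:39, A21:25}
add E12 (severity 80) → {E12:80, C10:53, C8:39, A21:25}
add R1 (severity 20) → {E12:80, C10:53, C8:39, A21:25, R1:20}
call next patient → E12; now {C10:53, C8:39, A21:25, R1:20}
update C8 to severity 84 → {C8:84, C10:53, A21:25, R1:20}
add B9 (severity 85) → {B9:85, C8:84, C10:53, A21:25, R1:20}
update A21 to severity 89 → {A21:89, B9:85, C8:84, C10:53, R1:20}
call next patient → A21; now {B9:85, C8:84, C10:53, R1:20}
update C8 to severity 90 → {C8:90, B9:85, C10:53, R1:20}
add C24 (severity 83) → {C8:90, B9:85, C24:83, C10:53, R1:20}
add A27 (severity 73) → {C8:90, B9:85, C24:83, A27:73, C10:53, R1:20}
update C10 to severity 35 → {C8:90, B9:85, C24:83, A27:73, C10:35, R1:20}
update C8 to severity 34 → {B9:85, C24:83, A27:73, C10:35, C8:34, R1:20}
update C10 to severity 47 → {B9:85, C24:83, A27:73, C10:47, C8:34, R1:20}
add J22 (severity 37) → {B9:85, C24:83, A27:73, C10:47, J22:37, C8:34, R1:20}
call next patient → B9; now {C24:83, A27:73, C10:47, J22:37, C8:34, R1:20}
call next patient → C24; now {A27:73, C10:47, J22:37, C8:34, R1:20}
call next patient → A27; now {C10:47, J22:37, C8:34, R1:20}
call next patient → C10; now {J22:37, C8:34, R1:20}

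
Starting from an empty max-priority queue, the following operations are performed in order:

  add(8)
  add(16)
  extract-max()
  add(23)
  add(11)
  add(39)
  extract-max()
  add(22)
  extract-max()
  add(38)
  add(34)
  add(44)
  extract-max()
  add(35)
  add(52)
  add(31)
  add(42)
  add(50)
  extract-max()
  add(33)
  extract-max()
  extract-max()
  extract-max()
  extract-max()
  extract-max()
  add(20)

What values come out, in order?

16 → 39 → 23 → 44 → 52 → 50 → 42 → 38 → 35 → 34

insert 8 → {8}
insert 16 → {16, 8}
extract-max → 16; now {8}
insert 23 → {23, 8}
insert 11 → {23, 11, 8}
insert 39 → {39, 23, 11, 8}
extract-max → 39; now {23, 11, 8}
insert 22 → {23, 22, 11, 8}
extract-max → 23; now {22, 11, 8}
insert 38 → {38, 22, 11, 8}
insert 34 → {38, 34, 22, 11, 8}
insert 44 → {44, 38, 34, 22, 11, 8}
extract-max → 44; now {38, 34, 22, 11, 8}
insert 35 → {38, 35, 34, 22, 11, 8}
insert 52 → {52, 38, 35, 34, 22, 11, 8}
insert 31 → {52, 38, 35, 34, 31, 22, 11, 8}
insert 42 → {52, 42, 38, 35, 34, 31, 22, 11, 8}
insert 50 → {52, 50, 42, 38, 35, 34, 31, 22, 11, 8}
extract-max → 52; now {50, 42, 38, 35, 34, 31, 22, 11, 8}
insert 33 → {50, 42, 38, 35, 34, 33, 31, 22, 11, 8}
extract-max → 50; now {42, 38, 35, 34, 33, 31, 22, 11, 8}
extract-max → 42; now {38, 35, 34, 33, 31, 22, 11, 8}
extract-max → 38; now {35, 34, 33, 31, 22, 11, 8}
extract-max → 35; now {34, 33, 31, 22, 11, 8}
extract-max → 34; now {33, 31, 22, 11, 8}
insert 20 → {33, 31, 22, 20, 11, 8}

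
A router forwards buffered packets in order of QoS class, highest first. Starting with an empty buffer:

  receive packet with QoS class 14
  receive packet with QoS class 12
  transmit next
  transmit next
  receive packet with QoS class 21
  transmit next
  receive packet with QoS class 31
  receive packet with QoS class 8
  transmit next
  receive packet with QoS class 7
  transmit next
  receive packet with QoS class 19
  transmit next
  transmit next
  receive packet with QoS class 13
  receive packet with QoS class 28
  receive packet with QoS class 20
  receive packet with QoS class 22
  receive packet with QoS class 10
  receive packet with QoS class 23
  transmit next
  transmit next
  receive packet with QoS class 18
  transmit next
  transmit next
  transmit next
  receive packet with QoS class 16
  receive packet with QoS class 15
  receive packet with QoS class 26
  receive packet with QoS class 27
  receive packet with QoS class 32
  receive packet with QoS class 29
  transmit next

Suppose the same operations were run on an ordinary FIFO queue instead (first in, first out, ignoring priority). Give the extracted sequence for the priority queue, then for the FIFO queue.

insert 14 → {14}
insert 12 → {14, 12}
transmit next → 14; now {12}
transmit next → 12; now {}
insert 21 → {21}
transmit next → 21; now {}
insert 31 → {31}
insert 8 → {31, 8}
transmit next → 31; now {8}
insert 7 → {8, 7}
transmit next → 8; now {7}
insert 19 → {19, 7}
transmit next → 19; now {7}
transmit next → 7; now {}
insert 13 → {13}
insert 28 → {28, 13}
insert 20 → {28, 20, 13}
insert 22 → {28, 22, 20, 13}
insert 10 → {28, 22, 20, 13, 10}
insert 23 → {28, 23, 22, 20, 13, 10}
transmit next → 28; now {23, 22, 20, 13, 10}
transmit next → 23; now {22, 20, 13, 10}
insert 18 → {22, 20, 18, 13, 10}
transmit next → 22; now {20, 18, 13, 10}
transmit next → 20; now {18, 13, 10}
transmit next → 18; now {13, 10}
insert 16 → {16, 13, 10}
insert 15 → {16, 15, 13, 10}
insert 26 → {26, 16, 15, 13, 10}
insert 27 → {27, 26, 16, 15, 13, 10}
insert 32 → {32, 27, 26, 16, 15, 13, 10}
insert 29 → {32, 29, 27, 26, 16, 15, 13, 10}
transmit next → 32; now {29, 27, 26, 16, 15, 13, 10}

priority queue: 14, 12, 21, 31, 8, 19, 7, 28, 23, 22, 20, 18, 32; FIFO queue: 14 → 12 → 21 → 31 → 8 → 7 → 19 → 13 → 28 → 20 → 22 → 10 → 23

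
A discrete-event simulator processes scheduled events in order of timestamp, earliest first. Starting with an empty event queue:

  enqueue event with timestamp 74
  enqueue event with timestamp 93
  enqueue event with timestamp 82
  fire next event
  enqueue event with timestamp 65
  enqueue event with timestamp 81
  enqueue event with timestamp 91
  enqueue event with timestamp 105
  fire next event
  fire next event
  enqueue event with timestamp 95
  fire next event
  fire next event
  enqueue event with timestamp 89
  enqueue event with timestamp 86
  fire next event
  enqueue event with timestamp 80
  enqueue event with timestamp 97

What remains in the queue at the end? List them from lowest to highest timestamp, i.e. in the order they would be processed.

insert 74 → {74}
insert 93 → {74, 93}
insert 82 → {74, 82, 93}
fire next event → 74; now {82, 93}
insert 65 → {65, 82, 93}
insert 81 → {65, 81, 82, 93}
insert 91 → {65, 81, 82, 91, 93}
insert 105 → {65, 81, 82, 91, 93, 105}
fire next event → 65; now {81, 82, 91, 93, 105}
fire next event → 81; now {82, 91, 93, 105}
insert 95 → {82, 91, 93, 95, 105}
fire next event → 82; now {91, 93, 95, 105}
fire next event → 91; now {93, 95, 105}
insert 89 → {89, 93, 95, 105}
insert 86 → {86, 89, 93, 95, 105}
fire next event → 86; now {89, 93, 95, 105}
insert 80 → {80, 89, 93, 95, 105}
insert 97 → {80, 89, 93, 95, 97, 105}

80 → 89 → 93 → 95 → 97 → 105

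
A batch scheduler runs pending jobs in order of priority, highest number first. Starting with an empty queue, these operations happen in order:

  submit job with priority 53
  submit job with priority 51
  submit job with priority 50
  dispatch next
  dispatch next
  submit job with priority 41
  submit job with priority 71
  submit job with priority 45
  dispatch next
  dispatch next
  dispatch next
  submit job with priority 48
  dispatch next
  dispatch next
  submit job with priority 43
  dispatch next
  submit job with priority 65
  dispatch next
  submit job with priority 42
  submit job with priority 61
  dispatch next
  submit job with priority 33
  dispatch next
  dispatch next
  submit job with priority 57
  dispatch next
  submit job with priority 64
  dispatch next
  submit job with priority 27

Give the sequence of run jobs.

insert 53 → {53}
insert 51 → {53, 51}
insert 50 → {53, 51, 50}
dispatch next → 53; now {51, 50}
dispatch next → 51; now {50}
insert 41 → {50, 41}
insert 71 → {71, 50, 41}
insert 45 → {71, 50, 45, 41}
dispatch next → 71; now {50, 45, 41}
dispatch next → 50; now {45, 41}
dispatch next → 45; now {41}
insert 48 → {48, 41}
dispatch next → 48; now {41}
dispatch next → 41; now {}
insert 43 → {43}
dispatch next → 43; now {}
insert 65 → {65}
dispatch next → 65; now {}
insert 42 → {42}
insert 61 → {61, 42}
dispatch next → 61; now {42}
insert 33 → {42, 33}
dispatch next → 42; now {33}
dispatch next → 33; now {}
insert 57 → {57}
dispatch next → 57; now {}
insert 64 → {64}
dispatch next → 64; now {}
insert 27 → {27}

53 → 51 → 71 → 50 → 45 → 48 → 41 → 43 → 65 → 61 → 42 → 33 → 57 → 64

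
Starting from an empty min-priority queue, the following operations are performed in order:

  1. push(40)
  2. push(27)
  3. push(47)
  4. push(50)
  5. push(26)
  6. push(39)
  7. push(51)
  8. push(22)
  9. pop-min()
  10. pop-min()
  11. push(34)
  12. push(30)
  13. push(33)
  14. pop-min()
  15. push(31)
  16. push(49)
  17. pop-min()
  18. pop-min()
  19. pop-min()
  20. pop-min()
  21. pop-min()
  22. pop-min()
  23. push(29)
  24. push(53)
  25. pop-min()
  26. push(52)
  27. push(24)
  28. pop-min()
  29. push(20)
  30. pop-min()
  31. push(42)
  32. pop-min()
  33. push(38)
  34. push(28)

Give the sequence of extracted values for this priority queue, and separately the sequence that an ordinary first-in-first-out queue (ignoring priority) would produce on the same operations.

priority queue: 22, 26, 27, 30, 31, 33, 34, 39, 40, 29, 24, 20, 42; FIFO queue: [40, 27, 47, 50, 26, 39, 51, 22, 34, 30, 33, 31, 49]

insert 40 → {40}
insert 27 → {27, 40}
insert 47 → {27, 40, 47}
insert 50 → {27, 40, 47, 50}
insert 26 → {26, 27, 40, 47, 50}
insert 39 → {26, 27, 39, 40, 47, 50}
insert 51 → {26, 27, 39, 40, 47, 50, 51}
insert 22 → {22, 26, 27, 39, 40, 47, 50, 51}
pop-min → 22; now {26, 27, 39, 40, 47, 50, 51}
pop-min → 26; now {27, 39, 40, 47, 50, 51}
insert 34 → {27, 34, 39, 40, 47, 50, 51}
insert 30 → {27, 30, 34, 39, 40, 47, 50, 51}
insert 33 → {27, 30, 33, 34, 39, 40, 47, 50, 51}
pop-min → 27; now {30, 33, 34, 39, 40, 47, 50, 51}
insert 31 → {30, 31, 33, 34, 39, 40, 47, 50, 51}
insert 49 → {30, 31, 33, 34, 39, 40, 47, 49, 50, 51}
pop-min → 30; now {31, 33, 34, 39, 40, 47, 49, 50, 51}
pop-min → 31; now {33, 34, 39, 40, 47, 49, 50, 51}
pop-min → 33; now {34, 39, 40, 47, 49, 50, 51}
pop-min → 34; now {39, 40, 47, 49, 50, 51}
pop-min → 39; now {40, 47, 49, 50, 51}
pop-min → 40; now {47, 49, 50, 51}
insert 29 → {29, 47, 49, 50, 51}
insert 53 → {29, 47, 49, 50, 51, 53}
pop-min → 29; now {47, 49, 50, 51, 53}
insert 52 → {47, 49, 50, 51, 52, 53}
insert 24 → {24, 47, 49, 50, 51, 52, 53}
pop-min → 24; now {47, 49, 50, 51, 52, 53}
insert 20 → {20, 47, 49, 50, 51, 52, 53}
pop-min → 20; now {47, 49, 50, 51, 52, 53}
insert 42 → {42, 47, 49, 50, 51, 52, 53}
pop-min → 42; now {47, 49, 50, 51, 52, 53}
insert 38 → {38, 47, 49, 50, 51, 52, 53}
insert 28 → {28, 38, 47, 49, 50, 51, 52, 53}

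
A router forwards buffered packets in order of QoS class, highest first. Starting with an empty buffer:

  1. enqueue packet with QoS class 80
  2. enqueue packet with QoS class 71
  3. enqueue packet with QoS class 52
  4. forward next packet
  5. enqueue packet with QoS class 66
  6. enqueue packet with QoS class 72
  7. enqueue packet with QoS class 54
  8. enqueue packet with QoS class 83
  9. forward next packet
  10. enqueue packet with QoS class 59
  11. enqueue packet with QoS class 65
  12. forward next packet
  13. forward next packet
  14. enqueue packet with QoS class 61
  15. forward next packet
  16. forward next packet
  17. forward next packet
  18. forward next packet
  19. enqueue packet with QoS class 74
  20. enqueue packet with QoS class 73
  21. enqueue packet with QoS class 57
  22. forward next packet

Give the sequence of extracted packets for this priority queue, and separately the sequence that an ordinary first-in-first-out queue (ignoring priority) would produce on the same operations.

insert 80 → {80}
insert 71 → {80, 71}
insert 52 → {80, 71, 52}
forward next packet → 80; now {71, 52}
insert 66 → {71, 66, 52}
insert 72 → {72, 71, 66, 52}
insert 54 → {72, 71, 66, 54, 52}
insert 83 → {83, 72, 71, 66, 54, 52}
forward next packet → 83; now {72, 71, 66, 54, 52}
insert 59 → {72, 71, 66, 59, 54, 52}
insert 65 → {72, 71, 66, 65, 59, 54, 52}
forward next packet → 72; now {71, 66, 65, 59, 54, 52}
forward next packet → 71; now {66, 65, 59, 54, 52}
insert 61 → {66, 65, 61, 59, 54, 52}
forward next packet → 66; now {65, 61, 59, 54, 52}
forward next packet → 65; now {61, 59, 54, 52}
forward next packet → 61; now {59, 54, 52}
forward next packet → 59; now {54, 52}
insert 74 → {74, 54, 52}
insert 73 → {74, 73, 54, 52}
insert 57 → {74, 73, 57, 54, 52}
forward next packet → 74; now {73, 57, 54, 52}

priority queue: [80, 83, 72, 71, 66, 65, 61, 59, 74]; FIFO queue: 80, 71, 52, 66, 72, 54, 83, 59, 65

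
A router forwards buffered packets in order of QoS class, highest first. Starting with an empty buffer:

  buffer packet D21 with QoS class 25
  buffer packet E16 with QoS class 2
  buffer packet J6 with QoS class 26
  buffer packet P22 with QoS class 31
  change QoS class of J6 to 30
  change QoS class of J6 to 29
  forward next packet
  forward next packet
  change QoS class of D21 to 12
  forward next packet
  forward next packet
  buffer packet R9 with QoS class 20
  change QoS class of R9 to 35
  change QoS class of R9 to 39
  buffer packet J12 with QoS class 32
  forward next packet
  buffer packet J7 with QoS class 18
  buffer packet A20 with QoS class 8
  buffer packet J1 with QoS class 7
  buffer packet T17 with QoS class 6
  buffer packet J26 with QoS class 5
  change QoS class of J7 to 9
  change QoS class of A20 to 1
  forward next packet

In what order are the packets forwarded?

add D21 (QoS class 25) → {D21:25}
add E16 (QoS class 2) → {D21:25, E16:2}
add J6 (QoS class 26) → {J6:26, D21:25, E16:2}
add P22 (QoS class 31) → {P22:31, J6:26, D21:25, E16:2}
update J6 to QoS class 30 → {P22:31, J6:30, D21:25, E16:2}
update J6 to QoS class 29 → {P22:31, J6:29, D21:25, E16:2}
forward next packet → P22; now {J6:29, D21:25, E16:2}
forward next packet → J6; now {D21:25, E16:2}
update D21 to QoS class 12 → {D21:12, E16:2}
forward next packet → D21; now {E16:2}
forward next packet → E16; now {}
add R9 (QoS class 20) → {R9:20}
update R9 to QoS class 35 → {R9:35}
update R9 to QoS class 39 → {R9:39}
add J12 (QoS class 32) → {R9:39, J12:32}
forward next packet → R9; now {J12:32}
add J7 (QoS class 18) → {J12:32, J7:18}
add A20 (QoS class 8) → {J12:32, J7:18, A20:8}
add J1 (QoS class 7) → {J12:32, J7:18, A20:8, J1:7}
add T17 (QoS class 6) → {J12:32, J7:18, A20:8, J1:7, T17:6}
add J26 (QoS class 5) → {J12:32, J7:18, A20:8, J1:7, T17:6, J26:5}
update J7 to QoS class 9 → {J12:32, J7:9, A20:8, J1:7, T17:6, J26:5}
update A20 to QoS class 1 → {J12:32, J7:9, J1:7, T17:6, J26:5, A20:1}
forward next packet → J12; now {J7:9, J1:7, T17:6, J26:5, A20:1}

P22 → J6 → D21 → E16 → R9 → J12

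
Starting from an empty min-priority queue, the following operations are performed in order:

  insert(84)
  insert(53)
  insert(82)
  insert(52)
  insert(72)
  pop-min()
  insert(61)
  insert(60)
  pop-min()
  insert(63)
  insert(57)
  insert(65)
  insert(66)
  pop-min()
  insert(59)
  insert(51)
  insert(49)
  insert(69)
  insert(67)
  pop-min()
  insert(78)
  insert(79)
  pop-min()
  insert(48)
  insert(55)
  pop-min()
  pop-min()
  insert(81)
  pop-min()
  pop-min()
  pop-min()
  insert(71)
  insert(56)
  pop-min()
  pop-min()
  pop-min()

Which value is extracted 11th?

insert 84 → {84}
insert 53 → {53, 84}
insert 82 → {53, 82, 84}
insert 52 → {52, 53, 82, 84}
insert 72 → {52, 53, 72, 82, 84}
pop-min → 52; now {53, 72, 82, 84}
insert 61 → {53, 61, 72, 82, 84}
insert 60 → {53, 60, 61, 72, 82, 84}
pop-min → 53; now {60, 61, 72, 82, 84}
insert 63 → {60, 61, 63, 72, 82, 84}
insert 57 → {57, 60, 61, 63, 72, 82, 84}
insert 65 → {57, 60, 61, 63, 65, 72, 82, 84}
insert 66 → {57, 60, 61, 63, 65, 66, 72, 82, 84}
pop-min → 57; now {60, 61, 63, 65, 66, 72, 82, 84}
insert 59 → {59, 60, 61, 63, 65, 66, 72, 82, 84}
insert 51 → {51, 59, 60, 61, 63, 65, 66, 72, 82, 84}
insert 49 → {49, 51, 59, 60, 61, 63, 65, 66, 72, 82, 84}
insert 69 → {49, 51, 59, 60, 61, 63, 65, 66, 69, 72, 82, 84}
insert 67 → {49, 51, 59, 60, 61, 63, 65, 66, 67, 69, 72, 82, 84}
pop-min → 49; now {51, 59, 60, 61, 63, 65, 66, 67, 69, 72, 82, 84}
insert 78 → {51, 59, 60, 61, 63, 65, 66, 67, 69, 72, 78, 82, 84}
insert 79 → {51, 59, 60, 61, 63, 65, 66, 67, 69, 72, 78, 79, 82, 84}
pop-min → 51; now {59, 60, 61, 63, 65, 66, 67, 69, 72, 78, 79, 82, 84}
insert 48 → {48, 59, 60, 61, 63, 65, 66, 67, 69, 72, 78, 79, 82, 84}
insert 55 → {48, 55, 59, 60, 61, 63, 65, 66, 67, 69, 72, 78, 79, 82, 84}
pop-min → 48; now {55, 59, 60, 61, 63, 65, 66, 67, 69, 72, 78, 79, 82, 84}
pop-min → 55; now {59, 60, 61, 63, 65, 66, 67, 69, 72, 78, 79, 82, 84}
insert 81 → {59, 60, 61, 63, 65, 66, 67, 69, 72, 78, 79, 81, 82, 84}
pop-min → 59; now {60, 61, 63, 65, 66, 67, 69, 72, 78, 79, 81, 82, 84}
pop-min → 60; now {61, 63, 65, 66, 67, 69, 72, 78, 79, 81, 82, 84}
pop-min → 61; now {63, 65, 66, 67, 69, 72, 78, 79, 81, 82, 84}
insert 71 → {63, 65, 66, 67, 69, 71, 72, 78, 79, 81, 82, 84}
insert 56 → {56, 63, 65, 66, 67, 69, 71, 72, 78, 79, 81, 82, 84}
pop-min → 56; now {63, 65, 66, 67, 69, 71, 72, 78, 79, 81, 82, 84}
pop-min → 63; now {65, 66, 67, 69, 71, 72, 78, 79, 81, 82, 84}
pop-min → 65; now {66, 67, 69, 71, 72, 78, 79, 81, 82, 84}

56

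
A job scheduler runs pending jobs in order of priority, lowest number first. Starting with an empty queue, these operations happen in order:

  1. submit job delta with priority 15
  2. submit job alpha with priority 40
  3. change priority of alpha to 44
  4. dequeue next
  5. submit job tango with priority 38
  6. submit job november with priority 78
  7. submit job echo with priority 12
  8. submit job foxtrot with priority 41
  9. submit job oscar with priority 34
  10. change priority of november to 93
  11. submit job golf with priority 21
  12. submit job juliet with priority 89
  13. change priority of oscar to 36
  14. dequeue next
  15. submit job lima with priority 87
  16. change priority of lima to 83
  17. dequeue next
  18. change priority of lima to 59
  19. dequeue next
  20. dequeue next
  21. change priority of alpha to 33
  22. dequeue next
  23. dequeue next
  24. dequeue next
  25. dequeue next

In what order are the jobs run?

add delta (priority 15) → {delta:15}
add alpha (priority 40) → {delta:15, alpha:40}
update alpha to priority 44 → {delta:15, alpha:44}
dequeue next → delta; now {alpha:44}
add tango (priority 38) → {tango:38, alpha:44}
add november (priority 78) → {tango:38, alpha:44, november:78}
add echo (priority 12) → {echo:12, tango:38, alpha:44, november:78}
add foxtrot (priority 41) → {echo:12, tango:38, foxtrot:41, alpha:44, november:78}
add oscar (priority 34) → {echo:12, oscar:34, tango:38, foxtrot:41, alpha:44, november:78}
update november to priority 93 → {echo:12, oscar:34, tango:38, foxtrot:41, alpha:44, november:93}
add golf (priority 21) → {echo:12, golf:21, oscar:34, tango:38, foxtrot:41, alpha:44, november:93}
add juliet (priority 89) → {echo:12, golf:21, oscar:34, tango:38, foxtrot:41, alpha:44, juliet:89, november:93}
update oscar to priority 36 → {echo:12, golf:21, oscar:36, tango:38, foxtrot:41, alpha:44, juliet:89, november:93}
dequeue next → echo; now {golf:21, oscar:36, tango:38, foxtrot:41, alpha:44, juliet:89, november:93}
add lima (priority 87) → {golf:21, oscar:36, tango:38, foxtrot:41, alpha:44, lima:87, juliet:89, november:93}
update lima to priority 83 → {golf:21, oscar:36, tango:38, foxtrot:41, alpha:44, lima:83, juliet:89, november:93}
dequeue next → golf; now {oscar:36, tango:38, foxtrot:41, alpha:44, lima:83, juliet:89, november:93}
update lima to priority 59 → {oscar:36, tango:38, foxtrot:41, alpha:44, lima:59, juliet:89, november:93}
dequeue next → oscar; now {tango:38, foxtrot:41, alpha:44, lima:59, juliet:89, november:93}
dequeue next → tango; now {foxtrot:41, alpha:44, lima:59, juliet:89, november:93}
update alpha to priority 33 → {alpha:33, foxtrot:41, lima:59, juliet:89, november:93}
dequeue next → alpha; now {foxtrot:41, lima:59, juliet:89, november:93}
dequeue next → foxtrot; now {lima:59, juliet:89, november:93}
dequeue next → lima; now {juliet:89, november:93}
dequeue next → juliet; now {november:93}

delta → echo → golf → oscar → tango → alpha → foxtrot → lima → juliet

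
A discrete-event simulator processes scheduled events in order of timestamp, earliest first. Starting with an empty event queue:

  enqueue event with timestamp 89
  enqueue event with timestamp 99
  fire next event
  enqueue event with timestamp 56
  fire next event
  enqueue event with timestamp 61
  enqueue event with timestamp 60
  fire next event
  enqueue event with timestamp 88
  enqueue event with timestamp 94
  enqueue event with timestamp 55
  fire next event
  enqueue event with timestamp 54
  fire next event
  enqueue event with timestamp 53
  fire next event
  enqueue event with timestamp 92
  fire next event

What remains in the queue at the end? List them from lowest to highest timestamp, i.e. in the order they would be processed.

[88, 92, 94, 99]

insert 89 → {89}
insert 99 → {89, 99}
fire next event → 89; now {99}
insert 56 → {56, 99}
fire next event → 56; now {99}
insert 61 → {61, 99}
insert 60 → {60, 61, 99}
fire next event → 60; now {61, 99}
insert 88 → {61, 88, 99}
insert 94 → {61, 88, 94, 99}
insert 55 → {55, 61, 88, 94, 99}
fire next event → 55; now {61, 88, 94, 99}
insert 54 → {54, 61, 88, 94, 99}
fire next event → 54; now {61, 88, 94, 99}
insert 53 → {53, 61, 88, 94, 99}
fire next event → 53; now {61, 88, 94, 99}
insert 92 → {61, 88, 92, 94, 99}
fire next event → 61; now {88, 92, 94, 99}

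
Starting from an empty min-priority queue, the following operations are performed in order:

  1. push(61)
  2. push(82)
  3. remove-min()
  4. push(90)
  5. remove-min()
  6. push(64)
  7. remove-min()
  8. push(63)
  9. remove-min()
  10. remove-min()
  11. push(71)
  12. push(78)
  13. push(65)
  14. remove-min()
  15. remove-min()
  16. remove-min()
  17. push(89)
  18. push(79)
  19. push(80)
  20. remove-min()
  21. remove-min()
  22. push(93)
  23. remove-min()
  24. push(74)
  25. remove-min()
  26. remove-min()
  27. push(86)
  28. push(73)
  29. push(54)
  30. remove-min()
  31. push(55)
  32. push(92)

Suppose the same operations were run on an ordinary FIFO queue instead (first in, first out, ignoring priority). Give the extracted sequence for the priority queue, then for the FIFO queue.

insert 61 → {61}
insert 82 → {61, 82}
remove-min → 61; now {82}
insert 90 → {82, 90}
remove-min → 82; now {90}
insert 64 → {64, 90}
remove-min → 64; now {90}
insert 63 → {63, 90}
remove-min → 63; now {90}
remove-min → 90; now {}
insert 71 → {71}
insert 78 → {71, 78}
insert 65 → {65, 71, 78}
remove-min → 65; now {71, 78}
remove-min → 71; now {78}
remove-min → 78; now {}
insert 89 → {89}
insert 79 → {79, 89}
insert 80 → {79, 80, 89}
remove-min → 79; now {80, 89}
remove-min → 80; now {89}
insert 93 → {89, 93}
remove-min → 89; now {93}
insert 74 → {74, 93}
remove-min → 74; now {93}
remove-min → 93; now {}
insert 86 → {86}
insert 73 → {73, 86}
insert 54 → {54, 73, 86}
remove-min → 54; now {73, 86}
insert 55 → {55, 73, 86}
insert 92 → {55, 73, 86, 92}

priority queue: 61 → 82 → 64 → 63 → 90 → 65 → 71 → 78 → 79 → 80 → 89 → 74 → 93 → 54; FIFO queue: 61 → 82 → 90 → 64 → 63 → 71 → 78 → 65 → 89 → 79 → 80 → 93 → 74 → 86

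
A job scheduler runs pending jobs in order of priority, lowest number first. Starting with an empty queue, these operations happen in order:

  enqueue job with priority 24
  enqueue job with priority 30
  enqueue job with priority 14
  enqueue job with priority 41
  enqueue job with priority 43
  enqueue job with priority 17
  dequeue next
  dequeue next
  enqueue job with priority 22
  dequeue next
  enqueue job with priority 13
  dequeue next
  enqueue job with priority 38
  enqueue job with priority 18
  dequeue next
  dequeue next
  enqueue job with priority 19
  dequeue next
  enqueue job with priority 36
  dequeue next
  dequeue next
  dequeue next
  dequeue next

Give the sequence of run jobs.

insert 24 → {24}
insert 30 → {24, 30}
insert 14 → {14, 24, 30}
insert 41 → {14, 24, 30, 41}
insert 43 → {14, 24, 30, 41, 43}
insert 17 → {14, 17, 24, 30, 41, 43}
dequeue next → 14; now {17, 24, 30, 41, 43}
dequeue next → 17; now {24, 30, 41, 43}
insert 22 → {22, 24, 30, 41, 43}
dequeue next → 22; now {24, 30, 41, 43}
insert 13 → {13, 24, 30, 41, 43}
dequeue next → 13; now {24, 30, 41, 43}
insert 38 → {24, 30, 38, 41, 43}
insert 18 → {18, 24, 30, 38, 41, 43}
dequeue next → 18; now {24, 30, 38, 41, 43}
dequeue next → 24; now {30, 38, 41, 43}
insert 19 → {19, 30, 38, 41, 43}
dequeue next → 19; now {30, 38, 41, 43}
insert 36 → {30, 36, 38, 41, 43}
dequeue next → 30; now {36, 38, 41, 43}
dequeue next → 36; now {38, 41, 43}
dequeue next → 38; now {41, 43}
dequeue next → 41; now {43}

14, 17, 22, 13, 18, 24, 19, 30, 36, 38, 41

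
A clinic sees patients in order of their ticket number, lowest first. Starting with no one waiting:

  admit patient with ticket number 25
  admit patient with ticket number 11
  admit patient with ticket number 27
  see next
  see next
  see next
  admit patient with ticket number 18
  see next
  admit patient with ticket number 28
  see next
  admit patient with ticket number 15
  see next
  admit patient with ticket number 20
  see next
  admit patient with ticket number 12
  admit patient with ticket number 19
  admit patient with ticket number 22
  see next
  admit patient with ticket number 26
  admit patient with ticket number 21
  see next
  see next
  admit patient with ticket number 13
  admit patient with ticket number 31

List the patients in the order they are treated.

11, 25, 27, 18, 28, 15, 20, 12, 19, 21

insert 25 → {25}
insert 11 → {11, 25}
insert 27 → {11, 25, 27}
see next → 11; now {25, 27}
see next → 25; now {27}
see next → 27; now {}
insert 18 → {18}
see next → 18; now {}
insert 28 → {28}
see next → 28; now {}
insert 15 → {15}
see next → 15; now {}
insert 20 → {20}
see next → 20; now {}
insert 12 → {12}
insert 19 → {12, 19}
insert 22 → {12, 19, 22}
see next → 12; now {19, 22}
insert 26 → {19, 22, 26}
insert 21 → {19, 21, 22, 26}
see next → 19; now {21, 22, 26}
see next → 21; now {22, 26}
insert 13 → {13, 22, 26}
insert 31 → {13, 22, 26, 31}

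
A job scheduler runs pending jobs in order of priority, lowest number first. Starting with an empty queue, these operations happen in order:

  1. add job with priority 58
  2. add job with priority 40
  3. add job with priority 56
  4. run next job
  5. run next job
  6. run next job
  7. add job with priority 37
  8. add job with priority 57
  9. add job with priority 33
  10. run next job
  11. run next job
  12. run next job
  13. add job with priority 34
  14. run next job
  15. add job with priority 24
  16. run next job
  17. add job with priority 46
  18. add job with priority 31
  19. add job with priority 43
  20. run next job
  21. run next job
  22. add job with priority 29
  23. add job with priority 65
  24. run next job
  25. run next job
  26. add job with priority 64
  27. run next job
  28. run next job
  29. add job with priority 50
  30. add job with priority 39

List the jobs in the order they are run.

40, 56, 58, 33, 37, 57, 34, 24, 31, 43, 29, 46, 64, 65

insert 58 → {58}
insert 40 → {40, 58}
insert 56 → {40, 56, 58}
run next job → 40; now {56, 58}
run next job → 56; now {58}
run next job → 58; now {}
insert 37 → {37}
insert 57 → {37, 57}
insert 33 → {33, 37, 57}
run next job → 33; now {37, 57}
run next job → 37; now {57}
run next job → 57; now {}
insert 34 → {34}
run next job → 34; now {}
insert 24 → {24}
run next job → 24; now {}
insert 46 → {46}
insert 31 → {31, 46}
insert 43 → {31, 43, 46}
run next job → 31; now {43, 46}
run next job → 43; now {46}
insert 29 → {29, 46}
insert 65 → {29, 46, 65}
run next job → 29; now {46, 65}
run next job → 46; now {65}
insert 64 → {64, 65}
run next job → 64; now {65}
run next job → 65; now {}
insert 50 → {50}
insert 39 → {39, 50}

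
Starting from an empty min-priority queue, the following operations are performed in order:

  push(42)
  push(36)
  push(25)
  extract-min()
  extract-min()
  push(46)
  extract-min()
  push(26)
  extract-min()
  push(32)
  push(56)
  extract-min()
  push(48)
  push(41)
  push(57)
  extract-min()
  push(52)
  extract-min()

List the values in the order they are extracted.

insert 42 → {42}
insert 36 → {36, 42}
insert 25 → {25, 36, 42}
extract-min → 25; now {36, 42}
extract-min → 36; now {42}
insert 46 → {42, 46}
extract-min → 42; now {46}
insert 26 → {26, 46}
extract-min → 26; now {46}
insert 32 → {32, 46}
insert 56 → {32, 46, 56}
extract-min → 32; now {46, 56}
insert 48 → {46, 48, 56}
insert 41 → {41, 46, 48, 56}
insert 57 → {41, 46, 48, 56, 57}
extract-min → 41; now {46, 48, 56, 57}
insert 52 → {46, 48, 52, 56, 57}
extract-min → 46; now {48, 52, 56, 57}

[25, 36, 42, 26, 32, 41, 46]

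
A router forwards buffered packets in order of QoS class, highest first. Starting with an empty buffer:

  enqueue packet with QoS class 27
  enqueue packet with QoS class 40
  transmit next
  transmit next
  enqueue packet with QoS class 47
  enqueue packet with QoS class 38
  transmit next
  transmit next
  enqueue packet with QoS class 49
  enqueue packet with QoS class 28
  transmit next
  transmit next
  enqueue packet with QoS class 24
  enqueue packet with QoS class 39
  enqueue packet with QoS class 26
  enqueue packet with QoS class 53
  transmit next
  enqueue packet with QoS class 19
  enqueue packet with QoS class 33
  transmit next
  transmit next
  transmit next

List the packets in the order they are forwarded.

40, 27, 47, 38, 49, 28, 53, 39, 33, 26

insert 27 → {27}
insert 40 → {40, 27}
transmit next → 40; now {27}
transmit next → 27; now {}
insert 47 → {47}
insert 38 → {47, 38}
transmit next → 47; now {38}
transmit next → 38; now {}
insert 49 → {49}
insert 28 → {49, 28}
transmit next → 49; now {28}
transmit next → 28; now {}
insert 24 → {24}
insert 39 → {39, 24}
insert 26 → {39, 26, 24}
insert 53 → {53, 39, 26, 24}
transmit next → 53; now {39, 26, 24}
insert 19 → {39, 26, 24, 19}
insert 33 → {39, 33, 26, 24, 19}
transmit next → 39; now {33, 26, 24, 19}
transmit next → 33; now {26, 24, 19}
transmit next → 26; now {24, 19}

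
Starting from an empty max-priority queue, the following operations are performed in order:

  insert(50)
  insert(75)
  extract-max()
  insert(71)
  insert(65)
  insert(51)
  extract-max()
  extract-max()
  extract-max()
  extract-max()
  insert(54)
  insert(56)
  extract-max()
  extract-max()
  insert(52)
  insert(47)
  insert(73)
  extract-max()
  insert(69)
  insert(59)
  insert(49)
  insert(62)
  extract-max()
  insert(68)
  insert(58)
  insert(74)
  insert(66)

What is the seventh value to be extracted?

54

insert 50 → {50}
insert 75 → {75, 50}
extract-max → 75; now {50}
insert 71 → {71, 50}
insert 65 → {71, 65, 50}
insert 51 → {71, 65, 51, 50}
extract-max → 71; now {65, 51, 50}
extract-max → 65; now {51, 50}
extract-max → 51; now {50}
extract-max → 50; now {}
insert 54 → {54}
insert 56 → {56, 54}
extract-max → 56; now {54}
extract-max → 54; now {}
insert 52 → {52}
insert 47 → {52, 47}
insert 73 → {73, 52, 47}
extract-max → 73; now {52, 47}
insert 69 → {69, 52, 47}
insert 59 → {69, 59, 52, 47}
insert 49 → {69, 59, 52, 49, 47}
insert 62 → {69, 62, 59, 52, 49, 47}
extract-max → 69; now {62, 59, 52, 49, 47}
insert 68 → {68, 62, 59, 52, 49, 47}
insert 58 → {68, 62, 59, 58, 52, 49, 47}
insert 74 → {74, 68, 62, 59, 58, 52, 49, 47}
insert 66 → {74, 68, 66, 62, 59, 58, 52, 49, 47}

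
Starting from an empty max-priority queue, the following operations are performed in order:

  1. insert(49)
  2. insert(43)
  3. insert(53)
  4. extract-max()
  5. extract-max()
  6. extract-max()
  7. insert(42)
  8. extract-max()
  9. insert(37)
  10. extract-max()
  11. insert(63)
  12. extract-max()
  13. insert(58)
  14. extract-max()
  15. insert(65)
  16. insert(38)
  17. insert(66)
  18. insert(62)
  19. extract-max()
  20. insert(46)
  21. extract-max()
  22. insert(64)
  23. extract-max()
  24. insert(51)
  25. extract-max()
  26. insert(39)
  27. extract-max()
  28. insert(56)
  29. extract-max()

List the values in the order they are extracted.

53 → 49 → 43 → 42 → 37 → 63 → 58 → 66 → 65 → 64 → 62 → 51 → 56

insert 49 → {49}
insert 43 → {49, 43}
insert 53 → {53, 49, 43}
extract-max → 53; now {49, 43}
extract-max → 49; now {43}
extract-max → 43; now {}
insert 42 → {42}
extract-max → 42; now {}
insert 37 → {37}
extract-max → 37; now {}
insert 63 → {63}
extract-max → 63; now {}
insert 58 → {58}
extract-max → 58; now {}
insert 65 → {65}
insert 38 → {65, 38}
insert 66 → {66, 65, 38}
insert 62 → {66, 65, 62, 38}
extract-max → 66; now {65, 62, 38}
insert 46 → {65, 62, 46, 38}
extract-max → 65; now {62, 46, 38}
insert 64 → {64, 62, 46, 38}
extract-max → 64; now {62, 46, 38}
insert 51 → {62, 51, 46, 38}
extract-max → 62; now {51, 46, 38}
insert 39 → {51, 46, 39, 38}
extract-max → 51; now {46, 39, 38}
insert 56 → {56, 46, 39, 38}
extract-max → 56; now {46, 39, 38}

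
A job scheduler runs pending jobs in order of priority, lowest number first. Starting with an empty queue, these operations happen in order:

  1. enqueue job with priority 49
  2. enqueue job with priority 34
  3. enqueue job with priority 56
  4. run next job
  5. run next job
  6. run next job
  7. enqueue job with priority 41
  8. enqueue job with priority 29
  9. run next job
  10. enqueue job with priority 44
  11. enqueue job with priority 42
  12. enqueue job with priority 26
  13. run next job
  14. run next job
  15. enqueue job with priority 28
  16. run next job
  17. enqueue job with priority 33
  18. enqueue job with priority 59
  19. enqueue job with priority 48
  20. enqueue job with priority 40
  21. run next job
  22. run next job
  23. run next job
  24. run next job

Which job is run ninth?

insert 49 → {49}
insert 34 → {34, 49}
insert 56 → {34, 49, 56}
run next job → 34; now {49, 56}
run next job → 49; now {56}
run next job → 56; now {}
insert 41 → {41}
insert 29 → {29, 41}
run next job → 29; now {41}
insert 44 → {41, 44}
insert 42 → {41, 42, 44}
insert 26 → {26, 41, 42, 44}
run next job → 26; now {41, 42, 44}
run next job → 41; now {42, 44}
insert 28 → {28, 42, 44}
run next job → 28; now {42, 44}
insert 33 → {33, 42, 44}
insert 59 → {33, 42, 44, 59}
insert 48 → {33, 42, 44, 48, 59}
insert 40 → {33, 40, 42, 44, 48, 59}
run next job → 33; now {40, 42, 44, 48, 59}
run next job → 40; now {42, 44, 48, 59}
run next job → 42; now {44, 48, 59}
run next job → 44; now {48, 59}

40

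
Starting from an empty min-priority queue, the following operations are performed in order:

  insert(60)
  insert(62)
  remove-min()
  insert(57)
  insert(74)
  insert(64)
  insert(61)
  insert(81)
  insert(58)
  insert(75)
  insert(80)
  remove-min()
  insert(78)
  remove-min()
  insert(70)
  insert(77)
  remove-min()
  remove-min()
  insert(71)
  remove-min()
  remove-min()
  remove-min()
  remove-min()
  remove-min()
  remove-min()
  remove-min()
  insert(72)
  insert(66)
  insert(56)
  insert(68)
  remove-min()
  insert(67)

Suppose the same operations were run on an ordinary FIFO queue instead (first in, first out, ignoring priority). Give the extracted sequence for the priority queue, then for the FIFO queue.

insert 60 → {60}
insert 62 → {60, 62}
remove-min → 60; now {62}
insert 57 → {57, 62}
insert 74 → {57, 62, 74}
insert 64 → {57, 62, 64, 74}
insert 61 → {57, 61, 62, 64, 74}
insert 81 → {57, 61, 62, 64, 74, 81}
insert 58 → {57, 58, 61, 62, 64, 74, 81}
insert 75 → {57, 58, 61, 62, 64, 74, 75, 81}
insert 80 → {57, 58, 61, 62, 64, 74, 75, 80, 81}
remove-min → 57; now {58, 61, 62, 64, 74, 75, 80, 81}
insert 78 → {58, 61, 62, 64, 74, 75, 78, 80, 81}
remove-min → 58; now {61, 62, 64, 74, 75, 78, 80, 81}
insert 70 → {61, 62, 64, 70, 74, 75, 78, 80, 81}
insert 77 → {61, 62, 64, 70, 74, 75, 77, 78, 80, 81}
remove-min → 61; now {62, 64, 70, 74, 75, 77, 78, 80, 81}
remove-min → 62; now {64, 70, 74, 75, 77, 78, 80, 81}
insert 71 → {64, 70, 71, 74, 75, 77, 78, 80, 81}
remove-min → 64; now {70, 71, 74, 75, 77, 78, 80, 81}
remove-min → 70; now {71, 74, 75, 77, 78, 80, 81}
remove-min → 71; now {74, 75, 77, 78, 80, 81}
remove-min → 74; now {75, 77, 78, 80, 81}
remove-min → 75; now {77, 78, 80, 81}
remove-min → 77; now {78, 80, 81}
remove-min → 78; now {80, 81}
insert 72 → {72, 80, 81}
insert 66 → {66, 72, 80, 81}
insert 56 → {56, 66, 72, 80, 81}
insert 68 → {56, 66, 68, 72, 80, 81}
remove-min → 56; now {66, 68, 72, 80, 81}
insert 67 → {66, 67, 68, 72, 80, 81}

priority queue: 60 → 57 → 58 → 61 → 62 → 64 → 70 → 71 → 74 → 75 → 77 → 78 → 56; FIFO queue: 60 → 62 → 57 → 74 → 64 → 61 → 81 → 58 → 75 → 80 → 78 → 70 → 77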